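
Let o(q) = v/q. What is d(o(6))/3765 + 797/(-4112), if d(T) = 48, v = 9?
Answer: -934443/5160560 ≈ -0.18107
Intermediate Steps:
o(q) = 9/q
d(o(6))/3765 + 797/(-4112) = 48/3765 + 797/(-4112) = 48*(1/3765) + 797*(-1/4112) = 16/1255 - 797/4112 = -934443/5160560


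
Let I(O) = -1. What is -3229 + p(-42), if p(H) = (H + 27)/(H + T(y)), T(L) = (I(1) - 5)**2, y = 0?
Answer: -6453/2 ≈ -3226.5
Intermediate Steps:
T(L) = 36 (T(L) = (-1 - 5)**2 = (-6)**2 = 36)
p(H) = (27 + H)/(36 + H) (p(H) = (H + 27)/(H + 36) = (27 + H)/(36 + H))
-3229 + p(-42) = -3229 + (27 - 42)/(36 - 42) = -3229 - 15/(-6) = -3229 - 1/6*(-15) = -3229 + 5/2 = -6453/2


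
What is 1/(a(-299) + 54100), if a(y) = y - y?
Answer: 1/54100 ≈ 1.8484e-5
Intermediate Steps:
a(y) = 0
1/(a(-299) + 54100) = 1/(0 + 54100) = 1/54100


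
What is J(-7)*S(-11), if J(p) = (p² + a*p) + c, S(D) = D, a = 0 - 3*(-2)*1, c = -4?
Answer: -33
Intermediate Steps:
a = 6 (a = 0 + 6*1 = 0 + 6 = 6)
J(p) = -4 + p² + 6*p (J(p) = (p² + 6*p) - 4 = -4 + p² + 6*p)
J(-7)*S(-11) = (-4 + (-7)² + 6*(-7))*(-11) = (-4 + 49 - 42)*(-11) = 3*(-11) = -33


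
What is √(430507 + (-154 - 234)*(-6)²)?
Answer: √416539 ≈ 645.40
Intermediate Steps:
√(430507 + (-154 - 234)*(-6)²) = √(430507 - 388*36) = √(430507 - 13968) = √416539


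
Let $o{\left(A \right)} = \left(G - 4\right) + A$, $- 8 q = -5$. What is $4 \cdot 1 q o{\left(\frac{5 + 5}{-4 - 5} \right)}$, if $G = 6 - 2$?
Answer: $- \frac{25}{9} \approx -2.7778$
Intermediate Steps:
$q = \frac{5}{8}$ ($q = \left(- \frac{1}{8}\right) \left(-5\right) = \frac{5}{8} \approx 0.625$)
$G = 4$
$o{\left(A \right)} = A$ ($o{\left(A \right)} = \left(4 - 4\right) + A = 0 + A = A$)
$4 \cdot 1 q o{\left(\frac{5 + 5}{-4 - 5} \right)} = 4 \cdot 1 \cdot \frac{5}{8} \frac{5 + 5}{-4 - 5} = 4 \frac{5 \frac{10}{-9}}{8} = 4 \frac{5 \cdot 10 \left(- \frac{1}{9}\right)}{8} = 4 \cdot \frac{5}{8} \left(- \frac{10}{9}\right) = 4 \left(- \frac{25}{36}\right) = - \frac{25}{9}$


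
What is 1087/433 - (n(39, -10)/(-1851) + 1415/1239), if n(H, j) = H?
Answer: 459912797/331012479 ≈ 1.3894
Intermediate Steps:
1087/433 - (n(39, -10)/(-1851) + 1415/1239) = 1087/433 - (39/(-1851) + 1415/1239) = 1087*(1/433) - (39*(-1/1851) + 1415*(1/1239)) = 1087/433 - (-13/617 + 1415/1239) = 1087/433 - 1*856948/764463 = 1087/433 - 856948/764463 = 459912797/331012479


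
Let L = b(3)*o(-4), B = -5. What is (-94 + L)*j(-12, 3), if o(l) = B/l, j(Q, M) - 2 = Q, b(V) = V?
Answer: 1805/2 ≈ 902.50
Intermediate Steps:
j(Q, M) = 2 + Q
o(l) = -5/l
L = 15/4 (L = 3*(-5/(-4)) = 3*(-5*(-¼)) = 3*(5/4) = 15/4 ≈ 3.7500)
(-94 + L)*j(-12, 3) = (-94 + 15/4)*(2 - 12) = -361/4*(-10) = 1805/2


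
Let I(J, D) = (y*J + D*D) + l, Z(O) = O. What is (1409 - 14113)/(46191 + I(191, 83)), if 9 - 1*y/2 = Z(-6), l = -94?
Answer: -3176/14679 ≈ -0.21636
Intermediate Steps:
y = 30 (y = 18 - 2*(-6) = 18 + 12 = 30)
I(J, D) = -94 + D² + 30*J (I(J, D) = (30*J + D*D) - 94 = (30*J + D²) - 94 = (D² + 30*J) - 94 = -94 + D² + 30*J)
(1409 - 14113)/(46191 + I(191, 83)) = (1409 - 14113)/(46191 + (-94 + 83² + 30*191)) = -12704/(46191 + (-94 + 6889 + 5730)) = -12704/(46191 + 12525) = -12704/58716 = -12704*1/58716 = -3176/14679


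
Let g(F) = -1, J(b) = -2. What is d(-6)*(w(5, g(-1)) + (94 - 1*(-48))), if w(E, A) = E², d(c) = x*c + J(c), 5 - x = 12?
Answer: 6680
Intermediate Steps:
x = -7 (x = 5 - 1*12 = 5 - 12 = -7)
d(c) = -2 - 7*c (d(c) = -7*c - 2 = -2 - 7*c)
d(-6)*(w(5, g(-1)) + (94 - 1*(-48))) = (-2 - 7*(-6))*(5² + (94 - 1*(-48))) = (-2 + 42)*(25 + (94 + 48)) = 40*(25 + 142) = 40*167 = 6680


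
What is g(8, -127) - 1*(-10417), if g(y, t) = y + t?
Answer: 10298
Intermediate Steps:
g(y, t) = t + y
g(8, -127) - 1*(-10417) = (-127 + 8) - 1*(-10417) = -119 + 10417 = 10298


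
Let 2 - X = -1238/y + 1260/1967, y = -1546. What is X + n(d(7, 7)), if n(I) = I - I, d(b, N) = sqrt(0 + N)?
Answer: 121347/217213 ≈ 0.55865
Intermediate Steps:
d(b, N) = sqrt(N)
X = 121347/217213 (X = 2 - (-1238/(-1546) + 1260/1967) = 2 - (-1238*(-1/1546) + 1260*(1/1967)) = 2 - (619/773 + 180/281) = 2 - 1*313079/217213 = 2 - 313079/217213 = 121347/217213 ≈ 0.55865)
n(I) = 0
X + n(d(7, 7)) = 121347/217213 + 0 = 121347/217213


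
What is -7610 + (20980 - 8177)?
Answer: 5193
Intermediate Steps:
-7610 + (20980 - 8177) = -7610 + 12803 = 5193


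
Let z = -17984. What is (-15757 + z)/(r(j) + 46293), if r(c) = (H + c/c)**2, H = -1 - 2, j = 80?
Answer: -33741/46297 ≈ -0.72879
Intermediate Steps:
H = -3
r(c) = 4 (r(c) = (-3 + c/c)**2 = (-3 + 1)**2 = (-2)**2 = 4)
(-15757 + z)/(r(j) + 46293) = (-15757 - 17984)/(4 + 46293) = -33741/46297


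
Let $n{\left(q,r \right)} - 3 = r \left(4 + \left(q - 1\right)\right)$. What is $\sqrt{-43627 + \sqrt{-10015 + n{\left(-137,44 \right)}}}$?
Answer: $\sqrt{-43627 + 2 i \sqrt{3977}} \approx 0.3019 + 208.87 i$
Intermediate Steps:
$n{\left(q,r \right)} = 3 + r \left(3 + q\right)$ ($n{\left(q,r \right)} = 3 + r \left(4 + \left(q - 1\right)\right) = 3 + r \left(4 + \left(-1 + q\right)\right) = 3 + r \left(3 + q\right)$)
$\sqrt{-43627 + \sqrt{-10015 + n{\left(-137,44 \right)}}} = \sqrt{-43627 + \sqrt{-10015 + \left(3 + 3 \cdot 44 - 6028\right)}} = \sqrt{-43627 + \sqrt{-10015 + \left(3 + 132 - 6028\right)}} = \sqrt{-43627 + \sqrt{-10015 - 5893}} = \sqrt{-43627 + \sqrt{-15908}} = \sqrt{-43627 + 2 i \sqrt{3977}}$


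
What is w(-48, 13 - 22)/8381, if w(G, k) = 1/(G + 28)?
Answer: -1/167620 ≈ -5.9659e-6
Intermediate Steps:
w(G, k) = 1/(28 + G)
w(-48, 13 - 22)/8381 = 1/((28 - 48)*8381) = (1/8381)/(-20) = -1/20*1/8381 = -1/167620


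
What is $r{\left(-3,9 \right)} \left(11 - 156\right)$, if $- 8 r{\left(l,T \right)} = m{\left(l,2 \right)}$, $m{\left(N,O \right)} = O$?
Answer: $\frac{145}{4} \approx 36.25$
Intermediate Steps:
$r{\left(l,T \right)} = - \frac{1}{4}$ ($r{\left(l,T \right)} = \left(- \frac{1}{8}\right) 2 = - \frac{1}{4}$)
$r{\left(-3,9 \right)} \left(11 - 156\right) = - \frac{11 - 156}{4} = \left(- \frac{1}{4}\right) \left(-145\right) = \frac{145}{4}$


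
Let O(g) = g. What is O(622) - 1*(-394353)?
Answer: 394975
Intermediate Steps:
O(622) - 1*(-394353) = 622 - 1*(-394353) = 622 + 394353 = 394975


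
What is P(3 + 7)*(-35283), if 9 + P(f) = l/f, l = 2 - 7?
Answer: 670377/2 ≈ 3.3519e+5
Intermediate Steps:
l = -5
P(f) = -9 - 5/f
P(3 + 7)*(-35283) = (-9 - 5/(3 + 7))*(-35283) = (-9 - 5/10)*(-35283) = (-9 - 5*1/10)*(-35283) = (-9 - 1/2)*(-35283) = -19/2*(-35283) = 670377/2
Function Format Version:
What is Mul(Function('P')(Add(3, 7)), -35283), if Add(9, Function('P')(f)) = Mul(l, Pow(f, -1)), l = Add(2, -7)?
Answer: Rational(670377, 2) ≈ 3.3519e+5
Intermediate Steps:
l = -5
Function('P')(f) = Add(-9, Mul(-5, Pow(f, -1)))
Mul(Function('P')(Add(3, 7)), -35283) = Mul(Add(-9, Mul(-5, Pow(Add(3, 7), -1))), -35283) = Mul(Add(-9, Mul(-5, Pow(10, -1))), -35283) = Mul(Add(-9, Mul(-5, Rational(1, 10))), -35283) = Mul(Add(-9, Rational(-1, 2)), -35283) = Mul(Rational(-19, 2), -35283) = Rational(670377, 2)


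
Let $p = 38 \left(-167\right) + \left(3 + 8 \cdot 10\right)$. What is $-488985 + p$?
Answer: $-495248$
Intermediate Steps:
$p = -6263$ ($p = -6346 + \left(3 + 80\right) = -6346 + 83 = -6263$)
$-488985 + p = -488985 - 6263 = -495248$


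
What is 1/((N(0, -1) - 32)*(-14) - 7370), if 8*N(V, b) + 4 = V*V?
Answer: -1/6915 ≈ -0.00014461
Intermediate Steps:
N(V, b) = -½ + V²/8 (N(V, b) = -½ + (V*V)/8 = -½ + V²/8)
1/((N(0, -1) - 32)*(-14) - 7370) = 1/(((-½ + (⅛)*0²) - 32)*(-14) - 7370) = 1/(((-½ + (⅛)*0) - 32)*(-14) - 7370) = 1/(((-½ + 0) - 32)*(-14) - 7370) = 1/((-½ - 32)*(-14) - 7370) = 1/(-65/2*(-14) - 7370) = 1/(455 - 7370) = 1/(-6915) = -1/6915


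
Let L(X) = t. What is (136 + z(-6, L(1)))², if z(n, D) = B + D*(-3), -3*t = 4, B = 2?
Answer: 20164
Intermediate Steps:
t = -4/3 (t = -⅓*4 = -4/3 ≈ -1.3333)
L(X) = -4/3
z(n, D) = 2 - 3*D (z(n, D) = 2 + D*(-3) = 2 - 3*D)
(136 + z(-6, L(1)))² = (136 + (2 - 3*(-4/3)))² = (136 + (2 + 4))² = (136 + 6)² = 142² = 20164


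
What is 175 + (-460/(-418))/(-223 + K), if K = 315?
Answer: 73155/418 ≈ 175.01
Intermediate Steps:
175 + (-460/(-418))/(-223 + K) = 175 + (-460/(-418))/(-223 + 315) = 175 - 460*(-1/418)/92 = 175 + (230/209)*(1/92) = 175 + 5/418 = 73155/418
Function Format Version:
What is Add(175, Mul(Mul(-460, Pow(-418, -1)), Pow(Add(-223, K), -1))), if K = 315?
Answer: Rational(73155, 418) ≈ 175.01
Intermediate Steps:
Add(175, Mul(Mul(-460, Pow(-418, -1)), Pow(Add(-223, K), -1))) = Add(175, Mul(Mul(-460, Pow(-418, -1)), Pow(Add(-223, 315), -1))) = Add(175, Mul(Mul(-460, Rational(-1, 418)), Pow(92, -1))) = Add(175, Mul(Rational(230, 209), Rational(1, 92))) = Add(175, Rational(5, 418)) = Rational(73155, 418)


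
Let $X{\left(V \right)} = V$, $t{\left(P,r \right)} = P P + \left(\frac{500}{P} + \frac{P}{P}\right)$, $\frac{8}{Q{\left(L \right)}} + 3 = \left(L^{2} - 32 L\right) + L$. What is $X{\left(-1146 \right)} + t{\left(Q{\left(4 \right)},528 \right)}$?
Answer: $- \frac{199168837}{24642} \approx -8082.5$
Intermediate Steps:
$Q{\left(L \right)} = \frac{8}{-3 + L^{2} - 31 L}$ ($Q{\left(L \right)} = \frac{8}{-3 + \left(\left(L^{2} - 32 L\right) + L\right)} = \frac{8}{-3 + \left(L^{2} - 31 L\right)} = \frac{8}{-3 + L^{2} - 31 L}$)
$t{\left(P,r \right)} = 1 + P^{2} + \frac{500}{P}$ ($t{\left(P,r \right)} = P^{2} + \left(\frac{500}{P} + 1\right) = P^{2} + \left(1 + \frac{500}{P}\right) = 1 + P^{2} + \frac{500}{P}$)
$X{\left(-1146 \right)} + t{\left(Q{\left(4 \right)},528 \right)} = -1146 + \frac{500 + \frac{8}{-3 + 4^{2} - 124} + \left(\frac{8}{-3 + 4^{2} - 124}\right)^{3}}{8 \frac{1}{-3 + 4^{2} - 124}} = -1146 + \frac{500 + \frac{8}{-3 + 16 - 124} + \left(\frac{8}{-3 + 16 - 124}\right)^{3}}{8 \frac{1}{-3 + 16 - 124}} = -1146 + \frac{500 + \frac{8}{-111} + \left(\frac{8}{-111}\right)^{3}}{8 \frac{1}{-111}} = -1146 + \frac{500 + 8 \left(- \frac{1}{111}\right) + \left(8 \left(- \frac{1}{111}\right)\right)^{3}}{8 \left(- \frac{1}{111}\right)} = -1146 + \frac{500 - \frac{8}{111} + \left(- \frac{8}{111}\right)^{3}}{- \frac{8}{111}} = -1146 - \frac{111 \left(500 - \frac{8}{111} - \frac{512}{1367631}\right)}{8} = -1146 - \frac{170929105}{24642} = - \frac{199168837}{24642}$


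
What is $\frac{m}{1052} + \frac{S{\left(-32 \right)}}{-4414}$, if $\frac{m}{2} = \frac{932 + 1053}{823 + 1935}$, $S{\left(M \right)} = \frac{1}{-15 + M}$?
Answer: $\frac{206627419}{150480490132} \approx 0.0013731$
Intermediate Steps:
$m = \frac{1985}{1379}$ ($m = 2 \frac{932 + 1053}{823 + 1935} = 2 \cdot \frac{1985}{2758} = \frac{1985}{1379} \approx 1.4394$)
$\frac{m}{1052} + \frac{S{\left(-32 \right)}}{-4414} = \frac{1985}{1379 \cdot 1052} + \frac{1}{\left(-15 - 32\right) \left(-4414\right)} = \frac{1985}{1379} \cdot \frac{1}{1052} + \frac{1}{-47} \left(- \frac{1}{4414}\right) = \frac{1985}{1450708} - - \frac{1}{207458} = \frac{1985}{1450708} + \frac{1}{207458} = \frac{206627419}{150480490132}$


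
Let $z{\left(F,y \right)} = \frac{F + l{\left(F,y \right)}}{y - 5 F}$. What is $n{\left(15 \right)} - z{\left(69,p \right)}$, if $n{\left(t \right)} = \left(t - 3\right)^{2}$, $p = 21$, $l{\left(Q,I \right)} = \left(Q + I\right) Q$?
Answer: $\frac{17645}{108} \approx 163.38$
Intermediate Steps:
$l{\left(Q,I \right)} = Q \left(I + Q\right)$ ($l{\left(Q,I \right)} = \left(I + Q\right) Q = Q \left(I + Q\right)$)
$n{\left(t \right)} = \left(-3 + t\right)^{2}$
$z{\left(F,y \right)} = \frac{F + F \left(F + y\right)}{y - 5 F}$ ($z{\left(F,y \right)} = \frac{F + F \left(y + F\right)}{y - 5 F} = \frac{F + F \left(F + y\right)}{y - 5 F}$)
$n{\left(15 \right)} - z{\left(69,p \right)} = \left(-3 + 15\right)^{2} - \frac{69 \left(1 + 69 + 21\right)}{21 - 345} = 12^{2} - 69 \frac{1}{21 - 345} \cdot 91 = 144 - 69 \frac{1}{-324} \cdot 91 = 144 - 69 \left(- \frac{1}{324}\right) 91 = 144 - - \frac{2093}{108} = 144 + \frac{2093}{108} = \frac{17645}{108}$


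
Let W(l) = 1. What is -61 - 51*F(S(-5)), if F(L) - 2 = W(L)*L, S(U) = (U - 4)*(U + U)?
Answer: -4753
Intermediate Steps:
S(U) = 2*U*(-4 + U) (S(U) = (-4 + U)*(2*U) = 2*U*(-4 + U))
F(L) = 2 + L (F(L) = 2 + 1*L = 2 + L)
-61 - 51*F(S(-5)) = -61 - 51*(2 + 2*(-5)*(-4 - 5)) = -61 - 51*(2 + 2*(-5)*(-9)) = -61 - 51*(2 + 90) = -61 - 51*92 = -61 - 4692 = -4753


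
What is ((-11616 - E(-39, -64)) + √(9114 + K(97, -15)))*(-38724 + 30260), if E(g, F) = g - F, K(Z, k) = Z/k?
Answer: 98529424 - 8464*√2049195/15 ≈ 9.7722e+7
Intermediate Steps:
((-11616 - E(-39, -64)) + √(9114 + K(97, -15)))*(-38724 + 30260) = ((-11616 - (-39 - 1*(-64))) + √(9114 + 97/(-15)))*(-38724 + 30260) = ((-11616 - (-39 + 64)) + √(9114 + 97*(-1/15)))*(-8464) = ((-11616 - 1*25) + √(9114 - 97/15))*(-8464) = ((-11616 - 25) + √(136613/15))*(-8464) = (-11641 + √2049195/15)*(-8464) = 98529424 - 8464*√2049195/15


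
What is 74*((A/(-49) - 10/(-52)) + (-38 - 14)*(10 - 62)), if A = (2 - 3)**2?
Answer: 127469255/637 ≈ 2.0011e+5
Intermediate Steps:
A = 1 (A = (-1)**2 = 1)
74*((A/(-49) - 10/(-52)) + (-38 - 14)*(10 - 62)) = 74*((1/(-49) - 10/(-52)) + (-38 - 14)*(10 - 62)) = 74*((1*(-1/49) - 10*(-1/52)) - 52*(-52)) = 74*((-1/49 + 5/26) + 2704) = 74*(219/1274 + 2704) = 74*(3445115/1274) = 127469255/637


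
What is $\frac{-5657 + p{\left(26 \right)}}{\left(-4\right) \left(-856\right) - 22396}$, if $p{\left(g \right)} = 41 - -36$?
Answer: $\frac{5}{17} \approx 0.29412$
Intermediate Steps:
$p{\left(g \right)} = 77$ ($p{\left(g \right)} = 41 + 36 = 77$)
$\frac{-5657 + p{\left(26 \right)}}{\left(-4\right) \left(-856\right) - 22396} = \frac{-5657 + 77}{\left(-4\right) \left(-856\right) - 22396} = - \frac{5580}{3424 - 22396} = - \frac{5580}{-18972} = \left(-5580\right) \left(- \frac{1}{18972}\right) = \frac{5}{17}$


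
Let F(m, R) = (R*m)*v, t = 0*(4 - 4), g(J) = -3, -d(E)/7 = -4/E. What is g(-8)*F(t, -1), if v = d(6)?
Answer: 0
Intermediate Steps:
d(E) = 28/E (d(E) = -(-28)/E = 28/E)
v = 14/3 (v = 28/6 = 28*(1/6) = 14/3 ≈ 4.6667)
t = 0 (t = 0*0 = 0)
F(m, R) = 14*R*m/3 (F(m, R) = (R*m)*(14/3) = 14*R*m/3)
g(-8)*F(t, -1) = -14*(-1)*0 = -3*0 = 0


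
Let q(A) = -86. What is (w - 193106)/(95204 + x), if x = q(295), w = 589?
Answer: -192517/95118 ≈ -2.0240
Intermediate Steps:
x = -86
(w - 193106)/(95204 + x) = (589 - 193106)/(95204 - 86) = -192517/95118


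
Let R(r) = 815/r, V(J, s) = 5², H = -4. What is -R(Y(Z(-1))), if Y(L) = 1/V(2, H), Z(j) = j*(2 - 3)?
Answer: -20375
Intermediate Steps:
V(J, s) = 25
Z(j) = -j (Z(j) = j*(-1) = -j)
Y(L) = 1/25
-R(Y(Z(-1))) = -815/1/25 = -815*25 = -1*20375 = -20375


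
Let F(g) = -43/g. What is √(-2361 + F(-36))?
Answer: I*√84953/6 ≈ 48.578*I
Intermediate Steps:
√(-2361 + F(-36)) = √(-2361 - 43/(-36)) = √(-2361 - 43*(-1/36)) = √(-2361 + 43/36) = √(-84953/36) = I*√84953/6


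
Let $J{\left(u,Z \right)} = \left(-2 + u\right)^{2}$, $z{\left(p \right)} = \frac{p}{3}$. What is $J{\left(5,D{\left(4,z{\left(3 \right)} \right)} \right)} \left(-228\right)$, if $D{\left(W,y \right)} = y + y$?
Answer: $-2052$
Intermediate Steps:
$z{\left(p \right)} = \frac{p}{3}$ ($z{\left(p \right)} = p \frac{1}{3} = \frac{p}{3}$)
$D{\left(W,y \right)} = 2 y$
$J{\left(5,D{\left(4,z{\left(3 \right)} \right)} \right)} \left(-228\right) = \left(-2 + 5\right)^{2} \left(-228\right) = 3^{2} \left(-228\right) = 9 \left(-228\right) = -2052$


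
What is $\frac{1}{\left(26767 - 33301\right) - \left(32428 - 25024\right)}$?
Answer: $- \frac{1}{13938} \approx -7.1746 \cdot 10^{-5}$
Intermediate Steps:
$\frac{1}{\left(26767 - 33301\right) - \left(32428 - 25024\right)} = \frac{1}{-6534 - 7404} = \frac{1}{-13938} = - \frac{1}{13938}$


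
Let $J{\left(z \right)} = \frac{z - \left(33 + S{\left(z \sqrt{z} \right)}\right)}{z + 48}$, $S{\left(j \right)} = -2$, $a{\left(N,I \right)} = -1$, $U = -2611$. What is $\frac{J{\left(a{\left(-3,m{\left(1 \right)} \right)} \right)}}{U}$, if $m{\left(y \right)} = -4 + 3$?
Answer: $\frac{32}{122717} \approx 0.00026076$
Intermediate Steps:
$m{\left(y \right)} = -1$
$J{\left(z \right)} = \frac{-31 + z}{48 + z}$ ($J{\left(z \right)} = \frac{z - 31}{z + 48} = \frac{z + \left(-33 + 2\right)}{48 + z} = \frac{z - 31}{48 + z} = \frac{-31 + z}{48 + z}$)
$\frac{J{\left(a{\left(-3,m{\left(1 \right)} \right)} \right)}}{U} = \frac{\frac{1}{48 - 1} \left(-31 - 1\right)}{-2611} = \frac{1}{47} \left(-32\right) \left(- \frac{1}{2611}\right) = \left(- \frac{32}{47}\right) \left(- \frac{1}{2611}\right) = \frac{32}{122717}$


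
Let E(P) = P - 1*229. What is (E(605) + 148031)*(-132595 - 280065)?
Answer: -61241632620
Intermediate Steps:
E(P) = -229 + P (E(P) = P - 229 = -229 + P)
(E(605) + 148031)*(-132595 - 280065) = ((-229 + 605) + 148031)*(-132595 - 280065) = (376 + 148031)*(-412660) = 148407*(-412660) = -61241632620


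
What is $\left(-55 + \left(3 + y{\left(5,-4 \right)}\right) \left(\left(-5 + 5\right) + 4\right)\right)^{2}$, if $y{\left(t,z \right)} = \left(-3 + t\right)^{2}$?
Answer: $729$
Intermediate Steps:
$\left(-55 + \left(3 + y{\left(5,-4 \right)}\right) \left(\left(-5 + 5\right) + 4\right)\right)^{2} = \left(-55 + \left(3 + \left(-3 + 5\right)^{2}\right) \left(\left(-5 + 5\right) + 4\right)\right)^{2} = \left(-55 + \left(3 + 2^{2}\right) \left(0 + 4\right)\right)^{2} = \left(-55 + \left(3 + 4\right) 4\right)^{2} = \left(-55 + 7 \cdot 4\right)^{2} = \left(-55 + 28\right)^{2} = \left(-27\right)^{2} = 729$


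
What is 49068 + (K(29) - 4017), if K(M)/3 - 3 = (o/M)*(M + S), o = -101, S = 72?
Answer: 1276137/29 ≈ 44005.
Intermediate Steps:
K(M) = 9 - 303*(72 + M)/M (K(M) = 9 + 3*((-101/M)*(M + 72)) = 9 + 3*((-101/M)*(72 + M)) = 9 + 3*(-101*(72 + M)/M) = 9 - 303*(72 + M)/M)
49068 + (K(29) - 4017) = 49068 + ((-294 - 21816/29) - 4017) = 49068 + (-30342/29 - 4017) = 49068 - 146835/29 = 1276137/29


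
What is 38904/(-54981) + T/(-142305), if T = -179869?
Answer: 161227547/289780415 ≈ 0.55638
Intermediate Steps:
38904/(-54981) + T/(-142305) = 38904/(-54981) - 179869/(-142305) = 38904*(-1/54981) - 179869*(-1/142305) = -12968/18327 + 179869/142305 = 161227547/289780415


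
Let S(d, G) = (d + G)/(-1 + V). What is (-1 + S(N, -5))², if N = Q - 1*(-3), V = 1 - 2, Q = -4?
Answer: 4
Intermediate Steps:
V = -1
N = -1 (N = -4 - 1*(-3) = -4 + 3 = -1)
S(d, G) = -G/2 - d/2 (S(d, G) = (d + G)/(-1 - 1) = (G + d)/(-2) = (G + d)*(-½) = -G/2 - d/2)
(-1 + S(N, -5))² = (-1 + (-½*(-5) - ½*(-1)))² = (-1 + (5/2 + ½))² = (-1 + 3)² = 2² = 4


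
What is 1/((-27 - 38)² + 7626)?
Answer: 1/11851 ≈ 8.4381e-5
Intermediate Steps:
1/((-27 - 38)² + 7626) = 1/((-65)² + 7626) = 1/(4225 + 7626) = 1/11851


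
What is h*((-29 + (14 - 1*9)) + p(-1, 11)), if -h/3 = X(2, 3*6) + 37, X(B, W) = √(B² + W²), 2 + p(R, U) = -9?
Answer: 3885 + 210*√82 ≈ 5786.6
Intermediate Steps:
p(R, U) = -11 (p(R, U) = -2 - 9 = -11)
h = -111 - 6*√82 (h = -3*(√(2² + (3*6)²) + 37) = -3*(√(4 + 18²) + 37) = -3*(√(4 + 324) + 37) = -3*(√328 + 37) = -3*(2*√82 + 37) = -3*(37 + 2*√82) = -111 - 6*√82 ≈ -165.33)
h*((-29 + (14 - 1*9)) + p(-1, 11)) = (-111 - 6*√82)*((-29 + (14 - 1*9)) - 11) = (-111 - 6*√82)*((-29 + (14 - 9)) - 11) = (-111 - 6*√82)*((-29 + 5) - 11) = (-111 - 6*√82)*(-24 - 11) = (-111 - 6*√82)*(-35) = 3885 + 210*√82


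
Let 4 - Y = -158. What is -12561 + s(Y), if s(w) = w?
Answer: -12399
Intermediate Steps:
Y = 162 (Y = 4 - 1*(-158) = 4 + 158 = 162)
-12561 + s(Y) = -12561 + 162 = -12399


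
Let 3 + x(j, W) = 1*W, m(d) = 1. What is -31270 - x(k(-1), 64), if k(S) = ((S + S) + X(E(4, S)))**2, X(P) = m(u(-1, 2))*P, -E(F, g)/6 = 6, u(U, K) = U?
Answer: -31331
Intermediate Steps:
E(F, g) = -36 (E(F, g) = -6*6 = -36)
X(P) = P (X(P) = 1*P = P)
k(S) = (-36 + 2*S)**2 (k(S) = ((S + S) - 36)**2 = (2*S - 36)**2 = (-36 + 2*S)**2)
x(j, W) = -3 + W (x(j, W) = -3 + 1*W = -3 + W)
-31270 - x(k(-1), 64) = -31270 - (-3 + 64) = -31270 - 1*61 = -31270 - 61 = -31331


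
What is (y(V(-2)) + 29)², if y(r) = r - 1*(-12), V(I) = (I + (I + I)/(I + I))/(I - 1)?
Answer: 15376/9 ≈ 1708.4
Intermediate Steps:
V(I) = (1 + I)/(-1 + I) (V(I) = (I + (2*I)/((2*I)))/(-1 + I) = (I + (2*I)*(1/(2*I)))/(-1 + I) = (I + 1)/(-1 + I) = (1 + I)/(-1 + I))
y(r) = 12 + r (y(r) = r + 12 = 12 + r)
(y(V(-2)) + 29)² = ((12 + (1 - 2)/(-1 - 2)) + 29)² = ((12 - 1/(-3)) + 29)² = ((12 - ⅓*(-1)) + 29)² = ((12 + ⅓) + 29)² = (37/3 + 29)² = (124/3)² = 15376/9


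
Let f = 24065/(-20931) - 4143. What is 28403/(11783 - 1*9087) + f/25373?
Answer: 14850475246181/1431797781048 ≈ 10.372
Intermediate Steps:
f = -86741198/20931 (f = 24065*(-1/20931) - 4143 = -24065/20931 - 4143 = -86741198/20931 ≈ -4144.1)
28403/(11783 - 1*9087) + f/25373 = 28403/(11783 - 1*9087) - 86741198/20931/25373 = 28403/(11783 - 9087) - 86741198/20931*1/25373 = 28403/2696 - 86741198/531082263 = 14850475246181/1431797781048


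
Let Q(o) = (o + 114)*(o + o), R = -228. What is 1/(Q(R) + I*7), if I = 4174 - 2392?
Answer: 1/64458 ≈ 1.5514e-5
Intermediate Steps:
I = 1782
Q(o) = 2*o*(114 + o) (Q(o) = (114 + o)*(2*o) = 2*o*(114 + o))
1/(Q(R) + I*7) = 1/(2*(-228)*(114 - 228) + 1782*7) = 1/(2*(-228)*(-114) + 12474) = 1/(51984 + 12474) = 1/64458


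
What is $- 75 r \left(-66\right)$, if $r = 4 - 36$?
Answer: $-158400$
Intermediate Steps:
$r = -32$ ($r = 4 - 36 = -32$)
$- 75 r \left(-66\right) = \left(-75\right) \left(-32\right) \left(-66\right) = 2400 \left(-66\right) = -158400$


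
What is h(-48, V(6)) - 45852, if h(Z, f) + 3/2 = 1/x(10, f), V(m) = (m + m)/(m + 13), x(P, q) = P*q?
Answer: -5502401/120 ≈ -45853.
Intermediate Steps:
V(m) = 2*m/(13 + m) (V(m) = (2*m)/(13 + m) = 2*m/(13 + m))
h(Z, f) = -3/2 + 1/(10*f)
h(-48, V(6)) - 45852 = (1 - 30*6/(13 + 6))/(10*((2*6/(13 + 6)))) - 45852 = (1 - 30*6/19)/(10*((2*6/19))) - 45852 = (1 - 30*6/19)/(10*((2*6*(1/19)))) - 45852 = (1 - 15*12/19)/(10*(12/19)) - 45852 = (⅒)*(19/12)*(1 - 180/19) - 45852 = (⅒)*(19/12)*(-161/19) - 45852 = -161/120 - 45852 = -5502401/120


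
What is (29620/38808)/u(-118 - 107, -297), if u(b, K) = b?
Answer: -1481/436590 ≈ -0.0033922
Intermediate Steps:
(29620/38808)/u(-118 - 107, -297) = (29620/38808)/(-118 - 107) = (29620*(1/38808))/(-225) = (7405/9702)*(-1/225) = -1481/436590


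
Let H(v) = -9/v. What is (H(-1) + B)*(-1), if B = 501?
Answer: -510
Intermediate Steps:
(H(-1) + B)*(-1) = (-9/(-1) + 501)*(-1) = (-9*(-1) + 501)*(-1) = (9 + 501)*(-1) = 510*(-1) = -510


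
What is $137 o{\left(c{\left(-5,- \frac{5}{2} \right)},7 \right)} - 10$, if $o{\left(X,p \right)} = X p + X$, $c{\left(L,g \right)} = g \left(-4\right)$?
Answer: $10950$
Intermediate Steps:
$c{\left(L,g \right)} = - 4 g$
$o{\left(X,p \right)} = X + X p$
$137 o{\left(c{\left(-5,- \frac{5}{2} \right)},7 \right)} - 10 = 137 - 4 \left(- \frac{5}{2}\right) \left(1 + 7\right) - 10 = 137 - 4 \left(\left(-5\right) \frac{1}{2}\right) 8 - 10 = 137 \left(-4\right) \left(- \frac{5}{2}\right) 8 - 10 = 137 \cdot 10 \cdot 8 - 10 = 137 \cdot 80 - 10 = 10960 - 10 = 10950$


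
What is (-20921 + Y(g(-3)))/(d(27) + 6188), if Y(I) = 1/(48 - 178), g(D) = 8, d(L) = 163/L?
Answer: -73432737/21741070 ≈ -3.3776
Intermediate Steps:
Y(I) = -1/130 (Y(I) = 1/(-130) = -1/130)
(-20921 + Y(g(-3)))/(d(27) + 6188) = (-20921 - 1/130)/(163/27 + 6188) = -2719731/(130*(163*(1/27) + 6188)) = -2719731/(130*(163/27 + 6188)) = -2719731/(130*167239/27) = -2719731/130*27/167239 = -73432737/21741070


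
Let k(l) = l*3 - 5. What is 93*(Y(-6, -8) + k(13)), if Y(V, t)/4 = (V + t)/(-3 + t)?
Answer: 39990/11 ≈ 3635.5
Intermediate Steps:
Y(V, t) = 4*(V + t)/(-3 + t) (Y(V, t) = 4*((V + t)/(-3 + t)) = 4*(V + t)/(-3 + t))
k(l) = -5 + 3*l (k(l) = 3*l - 5 = -5 + 3*l)
93*(Y(-6, -8) + k(13)) = 93*(4*(-6 - 8)/(-3 - 8) + (-5 + 3*13)) = 93*(4*(-14)/(-11) + (-5 + 39)) = 93*(4*(-1/11)*(-14) + 34) = 93*(56/11 + 34) = 93*(430/11) = 39990/11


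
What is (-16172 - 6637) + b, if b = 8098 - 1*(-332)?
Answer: -14379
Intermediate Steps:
b = 8430 (b = 8098 + 332 = 8430)
(-16172 - 6637) + b = (-16172 - 6637) + 8430 = -22809 + 8430 = -14379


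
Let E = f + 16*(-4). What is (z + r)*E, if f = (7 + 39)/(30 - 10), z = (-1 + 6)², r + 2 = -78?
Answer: 6787/2 ≈ 3393.5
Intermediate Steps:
r = -80 (r = -2 - 78 = -80)
z = 25 (z = 5² = 25)
f = 23/10 (f = 46/20 = 46*(1/20) = 23/10 ≈ 2.3000)
E = -617/10 (E = 23/10 + 16*(-4) = 23/10 - 64 = -617/10 ≈ -61.700)
(z + r)*E = (25 - 80)*(-617/10) = -55*(-617/10) = 6787/2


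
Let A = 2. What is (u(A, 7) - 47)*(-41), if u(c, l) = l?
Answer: 1640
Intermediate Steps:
(u(A, 7) - 47)*(-41) = (7 - 47)*(-41) = -40*(-41) = 1640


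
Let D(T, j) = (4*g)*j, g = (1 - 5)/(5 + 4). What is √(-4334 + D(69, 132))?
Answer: I*√41118/3 ≈ 67.592*I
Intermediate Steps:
g = -4/9 ≈ -0.44444
D(T, j) = -16*j/9 (D(T, j) = (4*(-4/9))*j = -16*j/9)
√(-4334 + D(69, 132)) = √(-4334 - 16/9*132) = √(-4334 - 704/3) = √(-13706/3) = I*√41118/3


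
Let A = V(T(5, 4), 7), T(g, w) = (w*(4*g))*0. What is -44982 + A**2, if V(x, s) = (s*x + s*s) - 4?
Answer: -42957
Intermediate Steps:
T(g, w) = 0 (T(g, w) = (4*g*w)*0 = 0)
V(x, s) = -4 + s**2 + s*x (V(x, s) = (s*x + s**2) - 4 = (s**2 + s*x) - 4 = -4 + s**2 + s*x)
A = 45 (A = -4 + 7**2 + 7*0 = -4 + 49 + 0 = 45)
-44982 + A**2 = -44982 + 45**2 = -44982 + 2025 = -42957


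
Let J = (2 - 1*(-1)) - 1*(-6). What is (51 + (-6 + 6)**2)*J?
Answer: 459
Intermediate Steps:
J = 9 (J = (2 + 1) + 6 = 3 + 6 = 9)
(51 + (-6 + 6)**2)*J = (51 + (-6 + 6)**2)*9 = (51 + 0**2)*9 = (51 + 0)*9 = 51*9 = 459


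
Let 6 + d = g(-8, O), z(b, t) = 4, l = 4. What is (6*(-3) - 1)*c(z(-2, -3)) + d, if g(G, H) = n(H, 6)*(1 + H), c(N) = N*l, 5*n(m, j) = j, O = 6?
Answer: -1508/5 ≈ -301.60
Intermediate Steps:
n(m, j) = j/5
c(N) = 4*N (c(N) = N*4 = 4*N)
g(G, H) = 6/5 + 6*H/5 (g(G, H) = ((⅕)*6)*(1 + H) = 6*(1 + H)/5 = 6/5 + 6*H/5)
d = 12/5 (d = -6 + (6/5 + (6/5)*6) = -6 + (6/5 + 36/5) = -6 + 42/5 = 12/5 ≈ 2.4000)
(6*(-3) - 1)*c(z(-2, -3)) + d = (6*(-3) - 1)*(4*4) + 12/5 = (-18 - 1)*16 + 12/5 = -19*16 + 12/5 = -304 + 12/5 = -1508/5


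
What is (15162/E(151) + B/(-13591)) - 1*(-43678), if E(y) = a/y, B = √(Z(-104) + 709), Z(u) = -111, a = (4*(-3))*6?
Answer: 142559/12 - √598/13591 ≈ 11880.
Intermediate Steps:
a = -72 (a = -12*6 = -72)
B = √598 (B = √(-111 + 709) = √598 ≈ 24.454)
E(y) = -72/y
(15162/E(151) + B/(-13591)) - 1*(-43678) = (15162/((-72/151)) + √598/(-13591)) - 1*(-43678) = (15162/((-72*1/151)) + √598*(-1/13591)) + 43678 = (15162/(-72/151) - √598/13591) + 43678 = (15162*(-151/72) - √598/13591) + 43678 = (-381577/12 - √598/13591) + 43678 = 142559/12 - √598/13591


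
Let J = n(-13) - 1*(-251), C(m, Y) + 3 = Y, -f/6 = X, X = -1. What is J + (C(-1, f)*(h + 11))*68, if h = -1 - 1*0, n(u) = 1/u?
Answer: 29782/13 ≈ 2290.9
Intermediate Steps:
h = -1 (h = -1 + 0 = -1)
f = 6 (f = -6*(-1) = 6)
C(m, Y) = -3 + Y
J = 3262/13 (J = 1/(-13) - 1*(-251) = -1/13 + 251 = 3262/13 ≈ 250.92)
J + (C(-1, f)*(h + 11))*68 = 3262/13 + ((-3 + 6)*(-1 + 11))*68 = 3262/13 + (3*10)*68 = 3262/13 + 30*68 = 3262/13 + 2040 = 29782/13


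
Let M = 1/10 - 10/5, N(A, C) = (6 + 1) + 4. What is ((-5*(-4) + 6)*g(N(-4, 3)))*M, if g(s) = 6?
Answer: -1482/5 ≈ -296.40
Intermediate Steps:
N(A, C) = 11 (N(A, C) = 7 + 4 = 11)
M = -19/10 (M = 1*(1/10) - 10*1/5 = 1/10 - 2 = -19/10 ≈ -1.9000)
((-5*(-4) + 6)*g(N(-4, 3)))*M = ((-5*(-4) + 6)*6)*(-19/10) = ((20 + 6)*6)*(-19/10) = (26*6)*(-19/10) = 156*(-19/10) = -1482/5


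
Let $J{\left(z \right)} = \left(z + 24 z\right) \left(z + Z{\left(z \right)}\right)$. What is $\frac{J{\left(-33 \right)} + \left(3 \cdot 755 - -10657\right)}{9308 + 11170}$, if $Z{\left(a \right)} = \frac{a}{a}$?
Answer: $\frac{19661}{10239} \approx 1.9202$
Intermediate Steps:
$Z{\left(a \right)} = 1$
$J{\left(z \right)} = 25 z \left(1 + z\right)$ ($J{\left(z \right)} = \left(z + 24 z\right) \left(z + 1\right) = 25 z \left(1 + z\right)$)
$\frac{J{\left(-33 \right)} + \left(3 \cdot 755 - -10657\right)}{9308 + 11170} = \frac{25 \left(-33\right) \left(1 - 33\right) + \left(3 \cdot 755 - -10657\right)}{9308 + 11170} = \frac{25 \left(-33\right) \left(-32\right) + \left(2265 + 10657\right)}{20478} = \left(26400 + 12922\right) \frac{1}{20478} = 39322 \cdot \frac{1}{20478} = \frac{19661}{10239}$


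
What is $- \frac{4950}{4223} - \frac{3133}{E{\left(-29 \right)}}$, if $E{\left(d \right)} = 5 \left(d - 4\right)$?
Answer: $\frac{12413909}{696795} \approx 17.816$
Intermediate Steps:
$E{\left(d \right)} = -20 + 5 d$ ($E{\left(d \right)} = 5 \left(-4 + d\right) = -20 + 5 d$)
$- \frac{4950}{4223} - \frac{3133}{E{\left(-29 \right)}} = - \frac{4950}{4223} - \frac{3133}{-20 + 5 \left(-29\right)} = \left(-4950\right) \frac{1}{4223} - \frac{3133}{-20 - 145} = - \frac{4950}{4223} - \frac{3133}{-165} = - \frac{4950}{4223} - - \frac{3133}{165} = - \frac{4950}{4223} + \frac{3133}{165} = \frac{12413909}{696795}$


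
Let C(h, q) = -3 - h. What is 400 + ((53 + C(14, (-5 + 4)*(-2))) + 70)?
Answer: 506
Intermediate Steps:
400 + ((53 + C(14, (-5 + 4)*(-2))) + 70) = 400 + ((53 + (-3 - 1*14)) + 70) = 400 + ((53 + (-3 - 14)) + 70) = 400 + ((53 - 17) + 70) = 400 + (36 + 70) = 400 + 106 = 506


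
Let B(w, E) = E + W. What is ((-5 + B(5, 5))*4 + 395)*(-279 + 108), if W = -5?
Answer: -64125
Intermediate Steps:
B(w, E) = -5 + E (B(w, E) = E - 5 = -5 + E)
((-5 + B(5, 5))*4 + 395)*(-279 + 108) = ((-5 + (-5 + 5))*4 + 395)*(-279 + 108) = ((-5 + 0)*4 + 395)*(-171) = (-5*4 + 395)*(-171) = (-20 + 395)*(-171) = 375*(-171) = -64125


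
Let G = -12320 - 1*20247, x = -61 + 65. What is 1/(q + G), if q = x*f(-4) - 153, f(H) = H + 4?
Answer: -1/32720 ≈ -3.0562e-5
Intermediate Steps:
f(H) = 4 + H
x = 4
q = -153 (q = 4*(4 - 4) - 153 = 4*0 - 153 = 0 - 153 = -153)
G = -32567 (G = -12320 - 20247 = -32567)
1/(q + G) = 1/(-153 - 32567) = 1/(-32720) = -1/32720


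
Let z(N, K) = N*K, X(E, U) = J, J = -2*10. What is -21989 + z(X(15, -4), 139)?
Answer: -24769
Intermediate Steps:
J = -20
X(E, U) = -20
z(N, K) = K*N
-21989 + z(X(15, -4), 139) = -21989 + 139*(-20) = -21989 - 2780 = -24769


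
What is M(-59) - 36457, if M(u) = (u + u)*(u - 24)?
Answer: -26663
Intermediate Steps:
M(u) = 2*u*(-24 + u) (M(u) = (2*u)*(-24 + u) = 2*u*(-24 + u))
M(-59) - 36457 = 2*(-59)*(-24 - 59) - 36457 = 2*(-59)*(-83) - 36457 = 9794 - 36457 = -26663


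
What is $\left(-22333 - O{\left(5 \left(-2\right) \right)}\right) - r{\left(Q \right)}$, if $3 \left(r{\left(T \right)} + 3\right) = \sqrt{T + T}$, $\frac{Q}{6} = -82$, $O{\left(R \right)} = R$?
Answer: $-22320 - \frac{2 i \sqrt{246}}{3} \approx -22320.0 - 10.456 i$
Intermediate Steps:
$Q = -492$ ($Q = 6 \left(-82\right) = -492$)
$r{\left(T \right)} = -3 + \frac{\sqrt{2} \sqrt{T}}{3}$ ($r{\left(T \right)} = -3 + \frac{\sqrt{T + T}}{3} = -3 + \frac{\sqrt{2 T}}{3} = -3 + \frac{\sqrt{2} \sqrt{T}}{3}$)
$\left(-22333 - O{\left(5 \left(-2\right) \right)}\right) - r{\left(Q \right)} = \left(-22333 - 5 \left(-2\right)\right) - \left(-3 + \frac{\sqrt{2} \sqrt{-492}}{3}\right) = \left(-22333 - -10\right) - \left(-3 + \frac{\sqrt{2} \cdot 2 i \sqrt{123}}{3}\right) = \left(-22333 + 10\right) - \left(-3 + \frac{2 i \sqrt{246}}{3}\right) = -22323 + \left(3 - \frac{2 i \sqrt{246}}{3}\right) = -22320 - \frac{2 i \sqrt{246}}{3}$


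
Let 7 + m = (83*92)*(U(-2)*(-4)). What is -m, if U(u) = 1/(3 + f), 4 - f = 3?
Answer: 7643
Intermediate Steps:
f = 1 (f = 4 - 1*3 = 4 - 3 = 1)
U(u) = 1/4 (U(u) = 1/(3 + 1) = 1/4)
m = -7643 (m = -7 + (83*92)*((1/4)*(-4)) = -7 + 7636*(-1) = -7 - 7636 = -7643)
-m = -1*(-7643) = 7643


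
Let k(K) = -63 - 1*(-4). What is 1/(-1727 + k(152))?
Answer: -1/1786 ≈ -0.00055991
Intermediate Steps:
k(K) = -59 (k(K) = -63 + 4 = -59)
1/(-1727 + k(152)) = 1/(-1727 - 59) = 1/(-1786) = -1/1786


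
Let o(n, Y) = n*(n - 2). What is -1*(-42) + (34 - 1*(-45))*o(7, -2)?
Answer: 2807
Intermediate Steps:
o(n, Y) = n*(-2 + n)
-1*(-42) + (34 - 1*(-45))*o(7, -2) = -1*(-42) + (34 - 1*(-45))*(7*(-2 + 7)) = 42 + (34 + 45)*(7*5) = 42 + 79*35 = 42 + 2765 = 2807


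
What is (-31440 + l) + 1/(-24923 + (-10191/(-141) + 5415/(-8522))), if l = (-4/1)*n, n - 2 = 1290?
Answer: -364389228913558/9953814153 ≈ -36608.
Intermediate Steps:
n = 1292 (n = 2 + 1290 = 1292)
l = -5168 (l = -4/1*1292 = -4*1*1292 = -4*1292 = -5168)
(-31440 + l) + 1/(-24923 + (-10191/(-141) + 5415/(-8522))) = (-31440 - 5168) + 1/(-24923 + (-10191/(-141) + 5415/(-8522))) = -36608 + 1/(-24923 + (-10191*(-1/141) + 5415*(-1/8522))) = -36608 + 1/(-24923 + (3397/47 - 5415/8522)) = -36608 + 1/(-24923 + 28694729/400534) = -36608 + 1/(-9953814153/400534) = -36608 - 400534/9953814153 = -364389228913558/9953814153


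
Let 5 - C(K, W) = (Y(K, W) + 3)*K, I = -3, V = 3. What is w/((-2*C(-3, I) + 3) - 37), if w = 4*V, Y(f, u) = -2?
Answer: -6/25 ≈ -0.24000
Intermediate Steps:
C(K, W) = 5 - K (C(K, W) = 5 - (-2 + 3)*K = 5 - K)
w = 12 (w = 4*3 = 12)
w/((-2*C(-3, I) + 3) - 37) = 12/((-2*(5 - 1*(-3)) + 3) - 37) = 12/((-2*(5 + 3) + 3) - 37) = 12/((-2*8 + 3) - 37) = 12/((-16 + 3) - 37) = 12/(-13 - 37) = 12/(-50) = 12*(-1/50) = -6/25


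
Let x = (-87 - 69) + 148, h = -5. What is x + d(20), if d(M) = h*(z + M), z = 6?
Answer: -138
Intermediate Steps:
x = -8 (x = -156 + 148 = -8)
d(M) = -30 - 5*M (d(M) = -5*(6 + M) = -30 - 5*M)
x + d(20) = -8 + (-30 - 5*20) = -8 + (-30 - 100) = -8 - 130 = -138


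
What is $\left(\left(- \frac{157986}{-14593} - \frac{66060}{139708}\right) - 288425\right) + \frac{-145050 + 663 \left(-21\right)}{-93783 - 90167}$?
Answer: $- \frac{27040932811766327797}{93757422338450} \approx -2.8841 \cdot 10^{5}$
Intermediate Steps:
$\left(\left(- \frac{157986}{-14593} - \frac{66060}{139708}\right) - 288425\right) + \frac{-145050 + 663 \left(-21\right)}{-93783 - 90167} = \left(\left(\left(-157986\right) \left(- \frac{1}{14593}\right) - \frac{16515}{34927}\right) - 288425\right) + \frac{-145050 - 13923}{-183950} = \left(\left(\frac{157986}{14593} - \frac{16515}{34927}\right) - 288425\right) - - \frac{158973}{183950} = \left(\frac{5276973627}{509689711} - 288425\right) + \frac{158973}{183950} = - \frac{147001977921548}{509689711} + \frac{158973}{183950} = - \frac{27040932811766327797}{93757422338450}$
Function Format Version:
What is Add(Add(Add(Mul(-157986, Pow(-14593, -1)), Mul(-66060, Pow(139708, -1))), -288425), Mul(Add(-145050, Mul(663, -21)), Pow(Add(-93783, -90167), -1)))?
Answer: Rational(-27040932811766327797, 93757422338450) ≈ -2.8841e+5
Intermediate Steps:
Add(Add(Add(Mul(-157986, Pow(-14593, -1)), Mul(-66060, Pow(139708, -1))), -288425), Mul(Add(-145050, Mul(663, -21)), Pow(Add(-93783, -90167), -1))) = Add(Add(Add(Mul(-157986, Rational(-1, 14593)), Mul(-66060, Rational(1, 139708))), -288425), Mul(Add(-145050, -13923), Pow(-183950, -1))) = Add(Add(Add(Rational(157986, 14593), Rational(-16515, 34927)), -288425), Mul(-158973, Rational(-1, 183950))) = Add(Add(Rational(5276973627, 509689711), -288425), Rational(158973, 183950)) = Add(Rational(-147001977921548, 509689711), Rational(158973, 183950)) = Rational(-27040932811766327797, 93757422338450)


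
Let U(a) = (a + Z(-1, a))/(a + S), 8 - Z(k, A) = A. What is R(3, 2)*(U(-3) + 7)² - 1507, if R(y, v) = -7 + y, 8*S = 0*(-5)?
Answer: -14239/9 ≈ -1582.1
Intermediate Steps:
S = 0 (S = (0*(-5))/8 = (⅛)*0 = 0)
Z(k, A) = 8 - A
U(a) = 8/a (U(a) = (a + (8 - a))/(a + 0) = 8/a)
R(3, 2)*(U(-3) + 7)² - 1507 = (-7 + 3)*(8/(-3) + 7)² - 1507 = -4*(8*(-⅓) + 7)² - 1507 = -4*(-8/3 + 7)² - 1507 = -4*(13/3)² - 1507 = -4*169/9 - 1507 = -676/9 - 1507 = -14239/9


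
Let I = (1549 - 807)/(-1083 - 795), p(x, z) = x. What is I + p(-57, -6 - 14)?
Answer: -53894/939 ≈ -57.395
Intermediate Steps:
I = -371/939 (I = 742/(-1878) = 742*(-1/1878) = -371/939 ≈ -0.39510)
I + p(-57, -6 - 14) = -371/939 - 57 = -53894/939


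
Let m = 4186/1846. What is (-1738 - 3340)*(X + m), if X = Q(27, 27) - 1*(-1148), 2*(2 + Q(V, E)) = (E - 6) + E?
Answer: -422647018/71 ≈ -5.9528e+6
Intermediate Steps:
Q(V, E) = -5 + E (Q(V, E) = -2 + ((E - 6) + E)/2 = -2 + ((-6 + E) + E)/2 = -2 + (-6 + 2*E)/2 = -2 + (-3 + E) = -5 + E)
m = 161/71 (m = 4186*(1/1846) = 161/71 ≈ 2.2676)
X = 1170 (X = (-5 + 27) - 1*(-1148) = 22 + 1148 = 1170)
(-1738 - 3340)*(X + m) = (-1738 - 3340)*(1170 + 161/71) = -5078*83231/71 = -422647018/71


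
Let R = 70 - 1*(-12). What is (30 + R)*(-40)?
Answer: -4480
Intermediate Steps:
R = 82 (R = 70 + 12 = 82)
(30 + R)*(-40) = (30 + 82)*(-40) = 112*(-40) = -4480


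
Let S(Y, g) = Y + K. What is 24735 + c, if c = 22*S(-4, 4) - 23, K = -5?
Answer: 24514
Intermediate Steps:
S(Y, g) = -5 + Y (S(Y, g) = Y - 5 = -5 + Y)
c = -221 (c = 22*(-5 - 4) - 23 = 22*(-9) - 23 = -198 - 23 = -221)
24735 + c = 24735 - 221 = 24514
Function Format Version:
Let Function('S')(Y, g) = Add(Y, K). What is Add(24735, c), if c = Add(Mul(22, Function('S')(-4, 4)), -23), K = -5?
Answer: 24514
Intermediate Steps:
Function('S')(Y, g) = Add(-5, Y) (Function('S')(Y, g) = Add(Y, -5) = Add(-5, Y))
c = -221 (c = Add(Mul(22, Add(-5, -4)), -23) = Add(Mul(22, -9), -23) = Add(-198, -23) = -221)
Add(24735, c) = Add(24735, -221) = 24514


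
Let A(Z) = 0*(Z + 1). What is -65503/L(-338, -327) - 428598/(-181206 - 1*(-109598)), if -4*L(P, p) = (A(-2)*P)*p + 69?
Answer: 9395864279/2470476 ≈ 3803.3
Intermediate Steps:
A(Z) = 0 (A(Z) = 0*(1 + Z) = 0)
L(P, p) = -69/4 (L(P, p) = -((0*P)*p + 69)/4 = -(0*p + 69)/4 = -(0 + 69)/4 = -1/4*69 = -69/4)
-65503/L(-338, -327) - 428598/(-181206 - 1*(-109598)) = -65503/(-69/4) - 428598/(-181206 - 1*(-109598)) = -65503*(-4/69) - 428598/(-181206 + 109598) = 262012/69 - 428598/(-71608) = 262012/69 - 428598*(-1/71608) = 262012/69 + 214299/35804 = 9395864279/2470476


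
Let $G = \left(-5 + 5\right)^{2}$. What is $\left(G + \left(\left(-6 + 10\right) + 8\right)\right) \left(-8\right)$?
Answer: $-96$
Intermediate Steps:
$G = 0$ ($G = 0^{2} = 0$)
$\left(G + \left(\left(-6 + 10\right) + 8\right)\right) \left(-8\right) = \left(0 + \left(\left(-6 + 10\right) + 8\right)\right) \left(-8\right) = \left(0 + \left(4 + 8\right)\right) \left(-8\right) = \left(0 + 12\right) \left(-8\right) = 12 \left(-8\right) = -96$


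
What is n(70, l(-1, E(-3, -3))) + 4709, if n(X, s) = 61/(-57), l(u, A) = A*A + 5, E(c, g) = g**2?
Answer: 268352/57 ≈ 4707.9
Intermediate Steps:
l(u, A) = 5 + A**2 (l(u, A) = A**2 + 5 = 5 + A**2)
n(X, s) = -61/57 (n(X, s) = 61*(-1/57) = -61/57)
n(70, l(-1, E(-3, -3))) + 4709 = -61/57 + 4709 = 268352/57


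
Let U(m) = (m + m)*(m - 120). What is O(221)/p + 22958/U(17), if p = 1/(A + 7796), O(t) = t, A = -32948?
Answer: -9733106071/1751 ≈ -5.5586e+6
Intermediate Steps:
p = -1/25152 (p = 1/(-32948 + 7796) = 1/(-25152) = -1/25152 ≈ -3.9758e-5)
U(m) = 2*m*(-120 + m) (U(m) = (2*m)*(-120 + m) = 2*m*(-120 + m))
O(221)/p + 22958/U(17) = 221/(-1/25152) + 22958/((2*17*(-120 + 17))) = 221*(-25152) + 22958/((2*17*(-103))) = -5558592 + 22958/(-3502) = -5558592 + 22958*(-1/3502) = -5558592 - 11479/1751 = -9733106071/1751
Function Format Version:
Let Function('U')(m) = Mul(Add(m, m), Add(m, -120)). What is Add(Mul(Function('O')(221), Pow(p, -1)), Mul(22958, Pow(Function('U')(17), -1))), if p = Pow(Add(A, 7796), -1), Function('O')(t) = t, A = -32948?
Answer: Rational(-9733106071, 1751) ≈ -5.5586e+6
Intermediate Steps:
p = Rational(-1, 25152) (p = Pow(Add(-32948, 7796), -1) = Pow(-25152, -1) = Rational(-1, 25152) ≈ -3.9758e-5)
Function('U')(m) = Mul(2, m, Add(-120, m)) (Function('U')(m) = Mul(Mul(2, m), Add(-120, m)) = Mul(2, m, Add(-120, m)))
Add(Mul(Function('O')(221), Pow(p, -1)), Mul(22958, Pow(Function('U')(17), -1))) = Add(Mul(221, Pow(Rational(-1, 25152), -1)), Mul(22958, Pow(Mul(2, 17, Add(-120, 17)), -1))) = Add(Mul(221, -25152), Mul(22958, Pow(Mul(2, 17, -103), -1))) = Add(-5558592, Mul(22958, Pow(-3502, -1))) = Add(-5558592, Mul(22958, Rational(-1, 3502))) = Add(-5558592, Rational(-11479, 1751)) = Rational(-9733106071, 1751)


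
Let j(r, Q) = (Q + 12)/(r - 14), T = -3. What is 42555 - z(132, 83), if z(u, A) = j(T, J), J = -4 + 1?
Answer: 723444/17 ≈ 42556.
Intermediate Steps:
J = -3
j(r, Q) = (12 + Q)/(-14 + r)
z(u, A) = -9/17 (z(u, A) = (12 - 3)/(-14 - 3) = 9/(-17) = -1/17*9 = -9/17)
42555 - z(132, 83) = 42555 - 1*(-9/17) = 42555 + 9/17 = 723444/17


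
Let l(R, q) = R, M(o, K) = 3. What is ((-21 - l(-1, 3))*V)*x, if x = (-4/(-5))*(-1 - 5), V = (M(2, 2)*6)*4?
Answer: 6912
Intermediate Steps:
V = 72 (V = (3*6)*4 = 18*4 = 72)
x = -24/5 (x = -4*(-1/5)*(-6) = (4/5)*(-6) = -24/5 ≈ -4.8000)
((-21 - l(-1, 3))*V)*x = ((-21 - 1*(-1))*72)*(-24/5) = ((-21 + 1)*72)*(-24/5) = -20*72*(-24/5) = -1440*(-24/5) = 6912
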